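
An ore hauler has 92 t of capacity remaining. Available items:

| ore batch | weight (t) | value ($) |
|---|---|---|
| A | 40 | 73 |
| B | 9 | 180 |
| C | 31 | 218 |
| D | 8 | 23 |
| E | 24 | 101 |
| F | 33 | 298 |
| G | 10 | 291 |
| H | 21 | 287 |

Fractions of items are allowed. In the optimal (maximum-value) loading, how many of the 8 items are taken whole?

Sort by value per unit weight and fill in that order.
Order: G (291/10=29.10) > B (180/9=20.00) > H (287/21=13.67) > F (298/33=9.03) > C (218/31=7.03) > E (101/24=4.21) > D (23/8=2.88) > A (73/40=1.82)
Fill: take G (10 @ 291) → take B (9 @ 180) → take H (21 @ 287) → take F (33 @ 298) → take 19/31 of C → 133.61; 92/92 used.
4 item(s) taken whole; one partial (take 19/31 of C).

4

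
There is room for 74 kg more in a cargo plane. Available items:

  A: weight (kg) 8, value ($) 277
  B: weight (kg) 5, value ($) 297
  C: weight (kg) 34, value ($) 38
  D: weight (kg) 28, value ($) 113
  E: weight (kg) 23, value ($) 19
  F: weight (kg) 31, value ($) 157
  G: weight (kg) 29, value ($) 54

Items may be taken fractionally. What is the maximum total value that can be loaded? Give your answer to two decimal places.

Greedy by value/weight ratio, highest first.
Ratios (sorted): B 59.40, A 34.62, F 5.06, D 4.04, G 1.86, C 1.12, E 0.83
take B (5 @ 297); take A (8 @ 277); take F (31 @ 157); take D (28 @ 113); take 2/29 of G → 3.72. Capacity used 74/74.
Total value = 847.72

847.72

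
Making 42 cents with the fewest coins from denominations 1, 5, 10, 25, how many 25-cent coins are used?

1

Use the largest denomination that fits, subtract, and repeat.
42 − 1×25→17 − 1×10→7 − 1×5→2 − 2×1→0
Count of 25: 1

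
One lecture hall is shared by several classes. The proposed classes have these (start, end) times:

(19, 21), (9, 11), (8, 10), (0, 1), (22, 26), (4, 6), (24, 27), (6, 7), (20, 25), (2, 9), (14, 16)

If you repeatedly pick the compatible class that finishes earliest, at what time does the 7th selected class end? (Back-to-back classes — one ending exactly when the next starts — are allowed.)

26

Order by finish time; keep every interval that doesn't clash with the previous kept one.
Sorted by end: (0,1)  (4,6)  (6,7)  (2,9)  (8,10)  (9,11)  (14,16)  (19,21)  (20,25)  (22,26)  (24,27)
take (0,1); take (4,6); take (6,7); skip (2,9); take (8,10); skip (9,11); take (14,16); take (19,21); take (22,26); skip (24,27).
Selected: (0,1) (4,6) (6,7) (8,10) (14,16) (19,21) (22,26)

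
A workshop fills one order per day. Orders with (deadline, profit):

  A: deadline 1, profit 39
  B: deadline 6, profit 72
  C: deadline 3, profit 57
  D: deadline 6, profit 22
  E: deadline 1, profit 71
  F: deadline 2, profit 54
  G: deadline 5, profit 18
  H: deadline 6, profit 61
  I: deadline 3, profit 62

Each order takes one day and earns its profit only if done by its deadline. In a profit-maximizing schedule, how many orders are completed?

6

By profit: B(d6,72), E(d1,71), I(d3,62), H(d6,61), C(d3,57), F(d2,54), A(d1,39), D(d6,22), G(d5,18)
B→slot 6; E→slot 1; I→slot 3; H→slot 5; C→slot 2; F skipped; A skipped; D→slot 4; G skipped.
6 of 9 scheduled.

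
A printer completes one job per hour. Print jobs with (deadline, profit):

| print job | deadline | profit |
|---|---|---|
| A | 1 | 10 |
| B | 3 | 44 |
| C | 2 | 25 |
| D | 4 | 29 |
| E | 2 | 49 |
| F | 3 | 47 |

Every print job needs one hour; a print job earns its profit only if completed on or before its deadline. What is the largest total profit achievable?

Profit order: E=49 F=47 B=44 D=29 C=25 A=10
Assign: E→slot 2, F→slot 3, B→slot 1, D→slot 4, C skipped, A skipped.
Slots: [1:B] [2:E] [3:F] [4:D]
Profit = 44 + 49 + 47 + 29 = 169

169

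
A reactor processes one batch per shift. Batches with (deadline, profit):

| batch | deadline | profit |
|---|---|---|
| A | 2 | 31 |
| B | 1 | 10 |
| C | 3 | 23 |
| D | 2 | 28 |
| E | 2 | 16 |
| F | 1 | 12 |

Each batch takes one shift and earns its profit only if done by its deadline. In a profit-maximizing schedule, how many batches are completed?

Profit order: A=31 D=28 C=23 E=16 F=12 B=10
Assign: A→slot 2, D→slot 1, C→slot 3, E skipped, F skipped, B skipped.
Slots: [1:D] [2:A] [3:C]
3 of 6 scheduled.

3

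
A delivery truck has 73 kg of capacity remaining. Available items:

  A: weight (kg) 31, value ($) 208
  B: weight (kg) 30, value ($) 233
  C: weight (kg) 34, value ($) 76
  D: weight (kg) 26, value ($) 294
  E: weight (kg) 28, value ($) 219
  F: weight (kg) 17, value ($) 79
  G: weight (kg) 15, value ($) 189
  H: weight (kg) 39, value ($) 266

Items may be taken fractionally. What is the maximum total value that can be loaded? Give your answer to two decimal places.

Ratios (sorted): G 12.60, D 11.31, E 7.82, B 7.77, H 6.82, A 6.71, F 4.65, C 2.24
take G (15 @ 189); take D (26 @ 294); take E (28 @ 219); take 4/30 of B → 31.07. Capacity used 73/73.
Total value = 733.07

733.07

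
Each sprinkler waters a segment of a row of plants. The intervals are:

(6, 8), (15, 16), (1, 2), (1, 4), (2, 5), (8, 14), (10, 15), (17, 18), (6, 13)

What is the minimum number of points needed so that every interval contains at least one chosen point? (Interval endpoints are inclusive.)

Sort by right endpoint; whenever an interval is uncovered, place a point at its right end.
By right end: [1,2]  [1,4]  [2,5]  [6,8]  [6,13]  [8,14]  [10,15]  [15,16]  [17,18]
[1,2] uncovered → point at 2; [6,8] uncovered → point at 8; [10,15] uncovered → point at 15; [17,18] uncovered → point at 18.
Points: 2, 8, 15, 18 (4 total).

4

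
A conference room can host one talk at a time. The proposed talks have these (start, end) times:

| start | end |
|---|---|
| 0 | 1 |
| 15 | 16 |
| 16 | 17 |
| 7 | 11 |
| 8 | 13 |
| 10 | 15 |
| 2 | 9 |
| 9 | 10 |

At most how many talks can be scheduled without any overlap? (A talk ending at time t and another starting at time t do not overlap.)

Sorted by end: (0,1)  (2,9)  (9,10)  (7,11)  (8,13)  (10,15)  (15,16)  (16,17)
take (0,1); take (2,9); take (9,10); skip (8,13); take (10,15); take (15,16); take (16,17).
Selected 6 talks.

6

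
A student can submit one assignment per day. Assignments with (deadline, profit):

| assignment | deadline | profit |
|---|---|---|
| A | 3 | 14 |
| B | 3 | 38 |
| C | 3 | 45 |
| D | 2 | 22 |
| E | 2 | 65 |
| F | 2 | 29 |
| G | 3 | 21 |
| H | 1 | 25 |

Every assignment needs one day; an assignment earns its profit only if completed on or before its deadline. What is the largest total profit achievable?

148

By profit: E(d2,65), C(d3,45), B(d3,38), F(d2,29), H(d1,25), D(d2,22), G(d3,21), A(d3,14)
E→slot 2; C→slot 3; B→slot 1; F skipped; H skipped; D skipped; G skipped; A skipped.
Profit = 38 + 65 + 45 = 148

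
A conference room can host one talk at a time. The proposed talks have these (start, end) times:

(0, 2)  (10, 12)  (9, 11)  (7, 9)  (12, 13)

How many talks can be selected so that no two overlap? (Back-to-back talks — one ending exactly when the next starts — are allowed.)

4

Sorted by end: (0,2)  (7,9)  (9,11)  (10,12)  (12,13)
take (0,2); take (7,9); take (9,11); take (12,13).
Selected 4 talks.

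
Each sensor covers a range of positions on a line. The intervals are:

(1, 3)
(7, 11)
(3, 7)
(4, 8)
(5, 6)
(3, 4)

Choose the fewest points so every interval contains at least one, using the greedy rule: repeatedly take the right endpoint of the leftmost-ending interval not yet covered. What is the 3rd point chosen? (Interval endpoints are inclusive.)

By right end: [1,3]  [3,4]  [5,6]  [3,7]  [4,8]  [7,11]
[1,3] uncovered → point at 3; [5,6] uncovered → point at 6; [7,11] uncovered → point at 11.
Points: 3, 6, 11 (3 total).

11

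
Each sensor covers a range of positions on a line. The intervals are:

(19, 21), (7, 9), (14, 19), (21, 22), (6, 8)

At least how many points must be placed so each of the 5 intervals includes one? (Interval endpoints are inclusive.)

Sort by right endpoint; whenever an interval is uncovered, place a point at its right end.
Sorted: [6,8] [7,9] [14,19] [19,21] [21,22]
{[6,8],[7,9]} hit by 8; {[14,19],[19,21]} hit by 19; {[21,22]} hit by 22.
Points: 8, 19, 22 (3 total).

3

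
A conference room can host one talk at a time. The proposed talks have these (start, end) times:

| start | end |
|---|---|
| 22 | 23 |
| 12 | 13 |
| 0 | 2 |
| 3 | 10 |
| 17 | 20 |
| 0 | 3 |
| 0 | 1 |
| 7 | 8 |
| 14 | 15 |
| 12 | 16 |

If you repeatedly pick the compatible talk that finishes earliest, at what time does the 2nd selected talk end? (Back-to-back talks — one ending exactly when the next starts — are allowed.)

Sorted by end: (0,1)  (0,2)  (0,3)  (7,8)  (3,10)  (12,13)  (14,15)  (12,16)  (17,20)  (22,23)
take (0,1); take (7,8); take (12,13); take (14,15); take (17,20); take (22,23).
Selected: (0,1) (7,8) (12,13) (14,15) (17,20) (22,23)

8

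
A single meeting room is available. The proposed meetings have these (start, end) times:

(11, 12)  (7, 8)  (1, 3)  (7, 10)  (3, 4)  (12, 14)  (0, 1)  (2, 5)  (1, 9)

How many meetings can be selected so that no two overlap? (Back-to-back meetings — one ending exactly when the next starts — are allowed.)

Order by finish time; keep every interval that doesn't clash with the previous kept one.
By end time: (0,1), (1,3), (3,4), (2,5), (7,8), (1,9), (7,10), (11,12), (12,14).
Pick (0,1); next start ≥ 1 → (1,3); next start ≥ 3 → (3,4); next start ≥ 4 → (7,8); next start ≥ 8 → (11,12); next start ≥ 12 → (12,14).
Selected 6 meetings.

6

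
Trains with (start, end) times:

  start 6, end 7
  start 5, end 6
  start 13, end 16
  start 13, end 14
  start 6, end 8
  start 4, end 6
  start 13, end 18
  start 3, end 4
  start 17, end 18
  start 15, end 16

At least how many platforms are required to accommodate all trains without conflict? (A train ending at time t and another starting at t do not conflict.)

3

starts: [3, 4, 5, 6, 6, 13, 13, 13, 15, 17]
ends:   [4, 6, 6, 7, 8, 14, 16, 16, 18, 18]
s3→1 e4→0 s4→1 s5→2 e6→1 e6→0 s6→1 s6→2 e7→1 e8→0 s13→1 s13→2 s13→3  — peak 3.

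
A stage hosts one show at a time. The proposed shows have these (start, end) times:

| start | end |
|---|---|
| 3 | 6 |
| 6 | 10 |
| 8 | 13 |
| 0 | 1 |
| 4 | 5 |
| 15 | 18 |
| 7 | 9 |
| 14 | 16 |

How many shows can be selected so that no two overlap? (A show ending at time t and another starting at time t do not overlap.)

4

Sorted by end: (0,1)  (4,5)  (3,6)  (7,9)  (6,10)  (8,13)  (14,16)  (15,18)
take (0,1); take (4,5); take (7,9); skip (6,10); take (14,16).
Selected 4 shows.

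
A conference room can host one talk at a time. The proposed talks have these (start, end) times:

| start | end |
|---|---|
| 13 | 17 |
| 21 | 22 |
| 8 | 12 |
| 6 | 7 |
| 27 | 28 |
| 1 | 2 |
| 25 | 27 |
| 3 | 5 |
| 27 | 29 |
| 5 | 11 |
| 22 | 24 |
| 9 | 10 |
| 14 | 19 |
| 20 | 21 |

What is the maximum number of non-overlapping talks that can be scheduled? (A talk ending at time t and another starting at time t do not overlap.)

Sorted by end: (1,2)  (3,5)  (6,7)  (9,10)  (5,11)  (8,12)  (13,17)  (14,19)  (20,21)  (21,22)  (22,24)  (25,27)  (27,28)  (27,29)
take (1,2); take (3,5); take (6,7); take (9,10); take (13,17); take (20,21); take (21,22); take (22,24); take (25,27); take (27,28); skip (27,29).
Selected 10 talks.

10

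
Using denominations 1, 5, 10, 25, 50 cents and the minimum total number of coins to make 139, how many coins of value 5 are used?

0

139 − 2×50→39 − 1×25→14 − 1×10→4 − 4×1→0
Count of 5: 0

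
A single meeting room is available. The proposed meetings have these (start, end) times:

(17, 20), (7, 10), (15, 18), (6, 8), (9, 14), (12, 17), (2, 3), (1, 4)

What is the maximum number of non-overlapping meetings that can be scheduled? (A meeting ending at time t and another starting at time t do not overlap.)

4

Greedy by earliest finish: after sorting by end time, pick each interval compatible with the last pick.
Sorted by end: (2,3)  (1,4)  (6,8)  (7,10)  (9,14)  (12,17)  (15,18)  (17,20)
take (2,3); skip (1,4); take (6,8); take (9,14); skip (12,17); take (15,18).
Selected 4 meetings.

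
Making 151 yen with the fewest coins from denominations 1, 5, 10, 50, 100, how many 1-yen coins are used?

1

Greedy: take as many of the largest coin as possible, then repeat with the remainder.
151 = 1×100 + 1×50 + 1×1
Count of 1: 1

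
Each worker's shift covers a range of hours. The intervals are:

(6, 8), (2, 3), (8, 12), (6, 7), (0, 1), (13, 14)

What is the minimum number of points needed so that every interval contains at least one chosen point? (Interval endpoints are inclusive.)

5

By right end: [0,1]  [2,3]  [6,7]  [6,8]  [8,12]  [13,14]
[0,1] uncovered → point at 1; [2,3] uncovered → point at 3; [6,7] uncovered → point at 7; [8,12] uncovered → point at 12; [13,14] uncovered → point at 14.
Points: 1, 3, 7, 12, 14 (5 total).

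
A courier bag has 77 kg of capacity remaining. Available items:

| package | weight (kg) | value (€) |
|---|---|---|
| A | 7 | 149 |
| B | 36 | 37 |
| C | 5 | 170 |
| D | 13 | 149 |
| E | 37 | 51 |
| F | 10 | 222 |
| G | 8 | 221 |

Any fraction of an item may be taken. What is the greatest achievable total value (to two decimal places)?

957.86

Ratios (sorted): C 34.00, G 27.62, F 22.20, A 21.29, D 11.46, E 1.38, B 1.03
take C (5 @ 170); take G (8 @ 221); take F (10 @ 222); take A (7 @ 149); take D (13 @ 149); take 34/37 of E → 46.86. Capacity used 77/77.
Total value = 957.86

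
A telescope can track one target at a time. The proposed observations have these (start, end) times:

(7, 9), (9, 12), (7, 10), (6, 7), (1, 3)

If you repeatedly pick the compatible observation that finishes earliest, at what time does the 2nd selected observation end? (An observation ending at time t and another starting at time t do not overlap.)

By end time: (1,3), (6,7), (7,9), (7,10), (9,12).
Pick (1,3); next start ≥ 3 → (6,7); next start ≥ 7 → (7,9); next start ≥ 9 → (9,12).
Selected: (1,3) (6,7) (7,9) (9,12)

7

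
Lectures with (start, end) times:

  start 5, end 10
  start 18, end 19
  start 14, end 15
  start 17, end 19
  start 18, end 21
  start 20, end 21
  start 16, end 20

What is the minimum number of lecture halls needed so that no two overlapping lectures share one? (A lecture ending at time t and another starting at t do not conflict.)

Count concurrent intervals with a sweep; the peak is the room count.
Events (time:±→running): 5:+→1 10:-→0 14:+→1 15:-→0 16:+→1 17:+→2 18:+→3 18:+→4 … peak 4.

4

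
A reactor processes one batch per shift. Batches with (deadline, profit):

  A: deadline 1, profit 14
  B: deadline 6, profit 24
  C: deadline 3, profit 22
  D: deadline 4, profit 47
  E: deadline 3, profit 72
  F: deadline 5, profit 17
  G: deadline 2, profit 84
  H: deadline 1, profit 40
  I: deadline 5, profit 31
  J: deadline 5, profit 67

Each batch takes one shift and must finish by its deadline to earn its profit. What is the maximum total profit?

Profit order: G=84 E=72 J=67 D=47 H=40 I=31 B=24 C=22 F=17 A=14
Assign: G→slot 2, E→slot 3, J→slot 5, D→slot 4, H→slot 1, I skipped, B→slot 6, C skipped, F skipped, A skipped.
Slots: [1:H] [2:G] [3:E] [4:D] [5:J] [6:B]
Profit = 40 + 84 + 72 + 47 + 67 + 24 = 334

334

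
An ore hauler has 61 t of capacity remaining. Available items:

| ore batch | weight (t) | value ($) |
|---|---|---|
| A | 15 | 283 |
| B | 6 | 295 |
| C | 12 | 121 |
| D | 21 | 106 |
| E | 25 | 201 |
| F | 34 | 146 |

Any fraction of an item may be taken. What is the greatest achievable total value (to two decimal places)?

Sort by value per unit weight and fill in that order.
Ratios (sorted): B 49.17, A 18.87, C 10.08, E 8.04, D 5.05, F 4.29
take B (6 @ 295); take A (15 @ 283); take C (12 @ 121); take E (25 @ 201); take 3/21 of D → 15.14. Capacity used 61/61.
Total value = 915.14

915.14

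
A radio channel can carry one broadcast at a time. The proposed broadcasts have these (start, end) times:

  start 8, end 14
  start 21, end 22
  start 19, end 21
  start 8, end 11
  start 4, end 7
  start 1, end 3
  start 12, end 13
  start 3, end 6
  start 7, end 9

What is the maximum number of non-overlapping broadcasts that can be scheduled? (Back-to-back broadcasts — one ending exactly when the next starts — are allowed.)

Sort by end time and greedily take each interval whose start is ≥ the last chosen end.
Sorted by end: (1,3)  (3,6)  (4,7)  (7,9)  (8,11)  (12,13)  (8,14)  (19,21)  (21,22)
take (1,3); take (3,6); skip (4,7); take (7,9); skip (8,11); take (12,13); take (19,21); take (21,22).
Selected 6 broadcasts.

6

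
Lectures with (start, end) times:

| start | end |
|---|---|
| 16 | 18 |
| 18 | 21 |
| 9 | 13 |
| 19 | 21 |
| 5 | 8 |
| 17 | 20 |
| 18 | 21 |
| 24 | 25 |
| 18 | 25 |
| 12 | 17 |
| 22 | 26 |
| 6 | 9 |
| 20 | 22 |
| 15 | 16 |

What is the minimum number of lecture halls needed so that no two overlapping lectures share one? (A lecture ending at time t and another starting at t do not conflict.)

starts: [5, 6, 9, 12, 15, 16, 17, 18, 18, 18, 19, 20, 22, 24]
ends:   [8, 9, 13, 16, 17, 18, 20, 21, 21, 21, 22, 25, 25, 26]
s5→1 s6→2 e8→1 e9→0 s9→1 s12→2 e13→1 s15→2 e16→1 s16→2 e17→1 s17→2 e18→1 s18→2 s18→3 s18→4 s19→5  — peak 5.

5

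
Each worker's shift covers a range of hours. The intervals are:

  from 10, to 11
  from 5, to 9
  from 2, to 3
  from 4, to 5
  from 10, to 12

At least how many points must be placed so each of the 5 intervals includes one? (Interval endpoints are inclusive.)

Process intervals by earliest right end; each time one isn't hit yet, stab at its right endpoint.
By right end: [2,3]  [4,5]  [5,9]  [10,11]  [10,12]
[2,3] uncovered → point at 3; [4,5] uncovered → point at 5; [10,11] uncovered → point at 11.
Points: 3, 5, 11 (3 total).

3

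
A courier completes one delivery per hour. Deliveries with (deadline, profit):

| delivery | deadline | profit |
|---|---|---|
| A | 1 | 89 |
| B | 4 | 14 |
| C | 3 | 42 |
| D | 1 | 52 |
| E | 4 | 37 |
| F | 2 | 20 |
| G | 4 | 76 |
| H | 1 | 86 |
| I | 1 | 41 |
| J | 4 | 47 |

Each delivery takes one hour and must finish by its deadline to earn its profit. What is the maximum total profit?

Take jobs in profit order; each goes to the latest open slot no later than its deadline.
By profit: A(d1,89), H(d1,86), G(d4,76), D(d1,52), J(d4,47), C(d3,42), I(d1,41), E(d4,37), F(d2,20), B(d4,14)
A→slot 1; H skipped; G→slot 4; D skipped; J→slot 3; C→slot 2; I skipped; E skipped; F skipped; B skipped.
Profit = 89 + 42 + 47 + 76 = 254

254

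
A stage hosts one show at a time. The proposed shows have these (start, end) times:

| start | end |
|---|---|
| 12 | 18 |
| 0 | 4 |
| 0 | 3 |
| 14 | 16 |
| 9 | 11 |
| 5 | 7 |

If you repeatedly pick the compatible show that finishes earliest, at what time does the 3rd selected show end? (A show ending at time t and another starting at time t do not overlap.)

11

By end time: (0,3), (0,4), (5,7), (9,11), (14,16), (12,18).
Pick (0,3); next start ≥ 3 → (5,7); next start ≥ 7 → (9,11); next start ≥ 11 → (14,16).
Selected: (0,3) (5,7) (9,11) (14,16)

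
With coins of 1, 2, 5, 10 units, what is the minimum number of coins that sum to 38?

6

38 − 3×10→8 − 1×5→3 − 1×2→1 − 1×1→0
Total coins = 3 + 1 + 1 + 1 = 6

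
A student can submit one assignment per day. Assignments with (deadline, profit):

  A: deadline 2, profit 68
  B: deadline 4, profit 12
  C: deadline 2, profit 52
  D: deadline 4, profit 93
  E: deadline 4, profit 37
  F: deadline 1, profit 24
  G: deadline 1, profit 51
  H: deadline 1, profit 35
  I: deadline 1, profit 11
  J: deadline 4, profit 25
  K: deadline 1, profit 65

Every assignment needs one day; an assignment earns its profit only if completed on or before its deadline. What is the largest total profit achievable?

Take jobs in profit order; each goes to the latest open slot no later than its deadline.
By profit: D(d4,93), A(d2,68), K(d1,65), C(d2,52), G(d1,51), E(d4,37), H(d1,35), J(d4,25), F(d1,24), B(d4,12), I(d1,11)
D→slot 4; A→slot 2; K→slot 1; C skipped; G skipped; E→slot 3; H skipped; J skipped; F skipped; B skipped; I skipped.
Profit = 65 + 68 + 37 + 93 = 263

263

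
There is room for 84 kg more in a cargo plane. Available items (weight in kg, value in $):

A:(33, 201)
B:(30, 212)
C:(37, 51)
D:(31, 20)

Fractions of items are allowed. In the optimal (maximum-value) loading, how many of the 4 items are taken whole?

2

Sort by value per unit weight and fill in that order.
Ratios (sorted): B 7.07, A 6.09, C 1.38, D 0.65
take B (30 @ 212); take A (33 @ 201); take 21/37 of C → 28.95. Capacity used 84/84.
2 item(s) taken whole; one partial (take 21/37 of C).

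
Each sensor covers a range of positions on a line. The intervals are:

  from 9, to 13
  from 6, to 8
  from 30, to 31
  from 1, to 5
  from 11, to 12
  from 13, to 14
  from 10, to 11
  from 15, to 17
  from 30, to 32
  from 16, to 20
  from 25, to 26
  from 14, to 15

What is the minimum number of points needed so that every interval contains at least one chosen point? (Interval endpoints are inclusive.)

7

Sorted: [1,5] [6,8] [10,11] [11,12] [9,13] [13,14] [14,15] [15,17] [16,20] [25,26] [30,31] [30,32]
{[1,5]} hit by 5; {[6,8]} hit by 8; {[10,11],[11,12],[9,13]} hit by 11; {[13,14],[14,15]} hit by 14; {[15,17],[16,20]} hit by 17; {[25,26]} hit by 26; {[30,31],[30,32]} hit by 31.
Points: 5, 8, 11, 14, 17, 26, 31 (7 total).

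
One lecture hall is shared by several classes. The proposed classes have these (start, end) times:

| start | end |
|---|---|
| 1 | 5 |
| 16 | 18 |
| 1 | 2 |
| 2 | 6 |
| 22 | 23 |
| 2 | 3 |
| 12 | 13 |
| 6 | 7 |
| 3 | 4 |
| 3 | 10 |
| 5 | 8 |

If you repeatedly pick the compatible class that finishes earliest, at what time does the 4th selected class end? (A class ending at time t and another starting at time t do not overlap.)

7

Order by finish time; keep every interval that doesn't clash with the previous kept one.
By end time: (1,2), (2,3), (3,4), (1,5), (2,6), (6,7), (5,8), (3,10), (12,13), (16,18), (22,23).
Pick (1,2); next start ≥ 2 → (2,3); next start ≥ 3 → (3,4); next start ≥ 4 → (6,7); next start ≥ 7 → (12,13); next start ≥ 13 → (16,18); next start ≥ 18 → (22,23).
Selected: (1,2) (2,3) (3,4) (6,7) (12,13) (16,18) (22,23)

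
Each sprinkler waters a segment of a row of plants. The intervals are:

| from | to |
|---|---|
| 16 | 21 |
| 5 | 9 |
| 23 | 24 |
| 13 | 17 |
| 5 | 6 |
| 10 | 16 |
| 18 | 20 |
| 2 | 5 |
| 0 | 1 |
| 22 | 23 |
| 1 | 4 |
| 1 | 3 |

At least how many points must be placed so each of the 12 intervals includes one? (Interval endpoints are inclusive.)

Sorted: [0,1] [1,3] [1,4] [2,5] [5,6] [5,9] [10,16] [13,17] [18,20] [16,21] [22,23] [23,24]
{[0,1],[1,3],[1,4]} hit by 1; {[2,5],[5,6],[5,9]} hit by 5; {[10,16],[13,17]} hit by 16; {[18,20],[16,21]} hit by 20; {[22,23],[23,24]} hit by 23.
Points: 1, 5, 16, 20, 23 (5 total).

5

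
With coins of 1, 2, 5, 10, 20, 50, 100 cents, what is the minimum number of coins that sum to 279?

7

Greedy: take as many of the largest coin as possible, then repeat with the remainder.
279 − 2×100→79 − 1×50→29 − 1×20→9 − 1×5→4 − 2×2→0
Total coins = 2 + 1 + 1 + 1 + 2 = 7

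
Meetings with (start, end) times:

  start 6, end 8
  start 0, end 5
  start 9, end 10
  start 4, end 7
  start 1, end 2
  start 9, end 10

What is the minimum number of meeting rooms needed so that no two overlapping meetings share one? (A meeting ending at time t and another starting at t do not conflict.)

2

starts: [0, 1, 4, 6, 9, 9]
ends:   [2, 5, 7, 8, 10, 10]
s0→1 s1→2  — peak 2.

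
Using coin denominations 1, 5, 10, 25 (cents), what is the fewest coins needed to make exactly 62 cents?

5

Greedy: take as many of the largest coin as possible, then repeat with the remainder.
62 = 2×25 + 1×10 + 2×1
Total coins = 2 + 1 + 2 = 5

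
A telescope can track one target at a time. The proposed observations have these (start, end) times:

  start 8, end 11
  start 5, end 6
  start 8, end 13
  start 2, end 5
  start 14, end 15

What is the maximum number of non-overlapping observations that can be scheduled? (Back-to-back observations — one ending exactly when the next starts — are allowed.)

Sort by end time and greedily take each interval whose start is ≥ the last chosen end.
Sorted by end: (2,5)  (5,6)  (8,11)  (8,13)  (14,15)
take (2,5); take (5,6); take (8,11); take (14,15).
Selected 4 observations.

4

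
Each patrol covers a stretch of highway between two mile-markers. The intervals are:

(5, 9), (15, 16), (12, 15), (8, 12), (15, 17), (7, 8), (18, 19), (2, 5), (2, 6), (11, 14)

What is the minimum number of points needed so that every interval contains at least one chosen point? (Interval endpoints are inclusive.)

5

Sorted: [2,5] [2,6] [7,8] [5,9] [8,12] [11,14] [12,15] [15,16] [15,17] [18,19]
{[2,5],[2,6]} hit by 5; {[7,8],[5,9],[8,12]} hit by 8; {[11,14],[12,15]} hit by 14; {[15,16],[15,17]} hit by 16; {[18,19]} hit by 19.
Points: 5, 8, 14, 16, 19 (5 total).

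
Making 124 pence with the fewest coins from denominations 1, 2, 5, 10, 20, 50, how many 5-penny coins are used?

0

124 − 2×50→24 − 1×20→4 − 2×2→0
Count of 5: 0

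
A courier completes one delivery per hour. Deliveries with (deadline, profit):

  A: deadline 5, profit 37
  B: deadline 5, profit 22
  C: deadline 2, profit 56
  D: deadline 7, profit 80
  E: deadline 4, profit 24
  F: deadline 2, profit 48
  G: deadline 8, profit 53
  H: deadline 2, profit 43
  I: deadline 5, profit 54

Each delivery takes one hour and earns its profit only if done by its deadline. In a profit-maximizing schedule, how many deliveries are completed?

Sort by profit descending; place each in the latest free slot ≤ its deadline.
Profit order: D=80 C=56 I=54 G=53 F=48 H=43 A=37 E=24 B=22
Assign: D→slot 7, C→slot 2, I→slot 5, G→slot 8, F→slot 1, H skipped, A→slot 4, E→slot 3, B skipped.
Slots: [1:F] [2:C] [3:E] [4:A] [5:I] [7:D] [8:G]
7 of 9 scheduled.

7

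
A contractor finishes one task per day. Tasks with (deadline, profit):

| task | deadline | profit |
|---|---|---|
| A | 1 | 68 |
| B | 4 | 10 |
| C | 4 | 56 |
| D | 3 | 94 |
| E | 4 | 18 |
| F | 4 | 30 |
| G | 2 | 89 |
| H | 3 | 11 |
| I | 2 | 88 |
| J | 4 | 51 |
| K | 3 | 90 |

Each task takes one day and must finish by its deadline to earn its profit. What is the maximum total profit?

329

Sort by profit descending; place each in the latest free slot ≤ its deadline.
By profit: D(d3,94), K(d3,90), G(d2,89), I(d2,88), A(d1,68), C(d4,56), J(d4,51), F(d4,30), E(d4,18), H(d3,11), B(d4,10)
D→slot 3; K→slot 2; G→slot 1; I skipped; A skipped; C→slot 4; J skipped; F skipped; E skipped; H skipped; B skipped.
Profit = 89 + 90 + 94 + 56 = 329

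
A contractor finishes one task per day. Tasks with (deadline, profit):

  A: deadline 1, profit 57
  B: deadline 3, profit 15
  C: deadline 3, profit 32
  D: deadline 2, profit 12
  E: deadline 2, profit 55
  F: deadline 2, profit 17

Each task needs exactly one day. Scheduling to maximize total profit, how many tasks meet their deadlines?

3

Profit order: A=57 E=55 C=32 F=17 B=15 D=12
Assign: A→slot 1, E→slot 2, C→slot 3, F skipped, B skipped, D skipped.
Slots: [1:A] [2:E] [3:C]
3 of 6 scheduled.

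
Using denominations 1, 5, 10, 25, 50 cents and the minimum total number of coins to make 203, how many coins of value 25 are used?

Use the largest denomination that fits, subtract, and repeat.
203 = 4×50 + 3×1
Count of 25: 0

0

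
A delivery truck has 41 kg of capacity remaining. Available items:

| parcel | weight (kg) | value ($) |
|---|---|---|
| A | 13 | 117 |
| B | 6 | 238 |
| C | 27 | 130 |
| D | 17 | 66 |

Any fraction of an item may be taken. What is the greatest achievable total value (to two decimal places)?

Greedy by value/weight ratio, highest first.
Ratios (sorted): B 39.67, A 9.00, C 4.81, D 3.88
take B (6 @ 238); take A (13 @ 117); take 22/27 of C → 105.93. Capacity used 41/41.
Total value = 460.93

460.93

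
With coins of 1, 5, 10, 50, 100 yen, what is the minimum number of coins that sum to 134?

8

Use the largest denomination that fits, subtract, and repeat.
134 − 1×100→34 − 3×10→4 − 4×1→0
Total coins = 1 + 3 + 4 = 8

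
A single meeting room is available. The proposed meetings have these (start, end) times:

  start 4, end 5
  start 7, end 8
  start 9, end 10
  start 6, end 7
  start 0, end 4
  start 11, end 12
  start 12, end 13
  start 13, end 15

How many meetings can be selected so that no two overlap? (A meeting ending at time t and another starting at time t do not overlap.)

Order by finish time; keep every interval that doesn't clash with the previous kept one.
By end time: (0,4), (4,5), (6,7), (7,8), (9,10), (11,12), (12,13), (13,15).
Pick (0,4); next start ≥ 4 → (4,5); next start ≥ 5 → (6,7); next start ≥ 7 → (7,8); next start ≥ 8 → (9,10); next start ≥ 10 → (11,12); next start ≥ 12 → (12,13); next start ≥ 13 → (13,15).
Selected 8 meetings.

8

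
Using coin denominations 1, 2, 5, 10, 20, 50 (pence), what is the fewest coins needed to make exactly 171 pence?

5

171 − 3×50→21 − 1×20→1 − 1×1→0
Total coins = 3 + 1 + 1 = 5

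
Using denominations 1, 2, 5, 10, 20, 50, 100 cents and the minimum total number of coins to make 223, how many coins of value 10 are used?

0

223 − 2×100→23 − 1×20→3 − 1×2→1 − 1×1→0
Count of 10: 0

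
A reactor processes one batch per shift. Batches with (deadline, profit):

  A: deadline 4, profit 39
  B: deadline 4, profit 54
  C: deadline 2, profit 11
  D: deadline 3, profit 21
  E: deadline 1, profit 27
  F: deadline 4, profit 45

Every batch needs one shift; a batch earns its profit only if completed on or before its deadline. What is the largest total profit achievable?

165

Take jobs in profit order; each goes to the latest open slot no later than its deadline.
Profit order: B=54 F=45 A=39 E=27 D=21 C=11
Assign: B→slot 4, F→slot 3, A→slot 2, E→slot 1, D skipped, C skipped.
Slots: [1:E] [2:A] [3:F] [4:B]
Profit = 27 + 39 + 45 + 54 = 165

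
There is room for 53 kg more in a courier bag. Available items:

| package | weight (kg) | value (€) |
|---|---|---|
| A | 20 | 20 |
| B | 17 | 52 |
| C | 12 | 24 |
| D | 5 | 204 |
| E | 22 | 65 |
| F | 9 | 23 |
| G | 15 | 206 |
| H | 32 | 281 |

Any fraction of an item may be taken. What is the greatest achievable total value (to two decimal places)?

694.06

Sort by value per unit weight and fill in that order.
Ratios (sorted): D 40.80, G 13.73, H 8.78, B 3.06, E 2.95, F 2.56, C 2.00, A 1.00
take D (5 @ 204); take G (15 @ 206); take H (32 @ 281); take 1/17 of B → 3.06. Capacity used 53/53.
Total value = 694.06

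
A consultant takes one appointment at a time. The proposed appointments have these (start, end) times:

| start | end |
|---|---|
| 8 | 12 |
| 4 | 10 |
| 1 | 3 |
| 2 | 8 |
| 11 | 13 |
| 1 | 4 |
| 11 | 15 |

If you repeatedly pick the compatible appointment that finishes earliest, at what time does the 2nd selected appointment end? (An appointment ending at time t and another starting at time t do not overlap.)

10

Sort by end time and greedily take each interval whose start is ≥ the last chosen end.
Sorted by end: (1,3)  (1,4)  (2,8)  (4,10)  (8,12)  (11,13)  (11,15)
take (1,3); skip (2,8); take (4,10); take (11,13); skip (11,15).
Selected: (1,3) (4,10) (11,13)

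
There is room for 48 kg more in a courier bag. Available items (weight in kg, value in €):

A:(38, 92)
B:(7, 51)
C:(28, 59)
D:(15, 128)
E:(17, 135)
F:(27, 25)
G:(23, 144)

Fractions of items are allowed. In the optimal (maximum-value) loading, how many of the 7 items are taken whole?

Order: D (128/15=8.53) > E (135/17=7.94) > B (51/7=7.29) > G (144/23=6.26) > A (92/38=2.42) > C (59/28=2.11) > F (25/27=0.93)
Fill: take D (15 @ 128) → take E (17 @ 135) → take B (7 @ 51) → take 9/23 of G → 56.35; 48/48 used.
3 item(s) taken whole; one partial (take 9/23 of G).

3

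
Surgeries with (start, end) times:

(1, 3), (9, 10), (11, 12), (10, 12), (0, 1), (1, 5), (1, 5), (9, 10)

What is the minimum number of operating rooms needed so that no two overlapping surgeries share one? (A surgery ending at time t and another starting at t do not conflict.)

The answer is the maximum number of intervals overlapping at any instant.
Events (time:±→running): 0:+→1 1:-→0 1:+→1 1:+→2 1:+→3 … peak 3.

3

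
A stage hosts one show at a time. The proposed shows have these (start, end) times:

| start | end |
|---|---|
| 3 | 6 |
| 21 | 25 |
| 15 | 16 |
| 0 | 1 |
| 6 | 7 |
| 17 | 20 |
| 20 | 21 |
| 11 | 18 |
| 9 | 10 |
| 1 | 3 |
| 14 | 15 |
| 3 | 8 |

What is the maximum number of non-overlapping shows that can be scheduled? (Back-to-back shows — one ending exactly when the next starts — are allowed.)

By end time: (0,1), (1,3), (3,6), (6,7), (3,8), (9,10), (14,15), (15,16), (11,18), (17,20), (20,21), (21,25).
Pick (0,1); next start ≥ 1 → (1,3); next start ≥ 3 → (3,6); next start ≥ 6 → (6,7); next start ≥ 7 → (9,10); next start ≥ 10 → (14,15); next start ≥ 15 → (15,16); next start ≥ 16 → (17,20); next start ≥ 20 → (20,21); next start ≥ 21 → (21,25).
Selected 10 shows.

10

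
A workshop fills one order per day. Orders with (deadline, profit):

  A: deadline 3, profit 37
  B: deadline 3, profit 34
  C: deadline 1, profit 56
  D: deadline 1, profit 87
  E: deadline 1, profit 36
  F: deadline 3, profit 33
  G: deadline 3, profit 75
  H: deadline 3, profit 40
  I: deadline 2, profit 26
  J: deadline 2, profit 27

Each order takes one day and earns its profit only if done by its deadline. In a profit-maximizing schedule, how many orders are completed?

By profit: D(d1,87), G(d3,75), C(d1,56), H(d3,40), A(d3,37), E(d1,36), B(d3,34), F(d3,33), J(d2,27), I(d2,26)
D→slot 1; G→slot 3; C skipped; H→slot 2; A skipped; E skipped; B skipped; F skipped; J skipped; I skipped.
3 of 10 scheduled.

3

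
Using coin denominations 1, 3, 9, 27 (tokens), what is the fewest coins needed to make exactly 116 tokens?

116 = 4×27 + 2×3 + 2×1
Total coins = 4 + 2 + 2 = 8

8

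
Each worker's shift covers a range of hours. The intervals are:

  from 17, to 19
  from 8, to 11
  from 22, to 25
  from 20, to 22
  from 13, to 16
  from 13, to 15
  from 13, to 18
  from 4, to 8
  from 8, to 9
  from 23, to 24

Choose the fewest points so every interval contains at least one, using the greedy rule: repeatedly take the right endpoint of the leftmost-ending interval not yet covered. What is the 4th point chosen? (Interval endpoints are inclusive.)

22

Sort by right endpoint; whenever an interval is uncovered, place a point at its right end.
By right end: [4,8]  [8,9]  [8,11]  [13,15]  [13,16]  [13,18]  [17,19]  [20,22]  [23,24]  [22,25]
[4,8] uncovered → point at 8; [13,15] uncovered → point at 15; [17,19] uncovered → point at 19; [20,22] uncovered → point at 22; [23,24] uncovered → point at 24.
Points: 8, 15, 19, 22, 24 (5 total).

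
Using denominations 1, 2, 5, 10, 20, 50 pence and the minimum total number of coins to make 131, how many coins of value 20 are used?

131 − 2×50→31 − 1×20→11 − 1×10→1 − 1×1→0
Count of 20: 1

1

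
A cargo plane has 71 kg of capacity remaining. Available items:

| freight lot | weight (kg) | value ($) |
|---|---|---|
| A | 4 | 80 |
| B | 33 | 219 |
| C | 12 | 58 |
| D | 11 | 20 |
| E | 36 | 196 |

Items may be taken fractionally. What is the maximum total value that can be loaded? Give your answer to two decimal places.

484.11

Sort by value per unit weight and fill in that order.
Ratios (sorted): A 20.00, B 6.64, E 5.44, C 4.83, D 1.82
take A (4 @ 80); take B (33 @ 219); take 34/36 of E → 185.11. Capacity used 71/71.
Total value = 484.11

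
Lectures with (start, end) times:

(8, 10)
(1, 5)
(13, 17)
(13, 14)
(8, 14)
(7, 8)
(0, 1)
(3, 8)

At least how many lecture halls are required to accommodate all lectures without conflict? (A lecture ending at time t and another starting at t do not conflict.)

Count concurrent intervals with a sweep; the peak is the room count.
starts: [0, 1, 3, 7, 8, 8, 13, 13]
ends:   [1, 5, 8, 8, 10, 14, 14, 17]
s0→1 e1→0 s1→1 s3→2 e5→1 s7→2 e8→1 e8→0 s8→1 s8→2 e10→1 s13→2 s13→3  — peak 3.

3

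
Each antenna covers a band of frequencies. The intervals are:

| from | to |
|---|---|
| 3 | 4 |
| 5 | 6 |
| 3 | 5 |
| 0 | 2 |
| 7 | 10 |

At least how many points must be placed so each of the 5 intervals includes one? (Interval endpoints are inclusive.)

Sort by right endpoint; whenever an interval is uncovered, place a point at its right end.
By right end: [0,2]  [3,4]  [3,5]  [5,6]  [7,10]
[0,2] uncovered → point at 2; [3,4] uncovered → point at 4; [5,6] uncovered → point at 6; [7,10] uncovered → point at 10.
Points: 2, 4, 6, 10 (4 total).

4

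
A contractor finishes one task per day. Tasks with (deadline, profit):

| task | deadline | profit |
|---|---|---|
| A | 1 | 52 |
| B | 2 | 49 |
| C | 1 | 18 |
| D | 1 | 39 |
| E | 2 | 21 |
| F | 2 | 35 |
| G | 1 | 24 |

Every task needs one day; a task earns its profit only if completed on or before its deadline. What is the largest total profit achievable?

By profit: A(d1,52), B(d2,49), D(d1,39), F(d2,35), G(d1,24), E(d2,21), C(d1,18)
A→slot 1; B→slot 2; D skipped; F skipped; G skipped; E skipped; C skipped.
Profit = 52 + 49 = 101

101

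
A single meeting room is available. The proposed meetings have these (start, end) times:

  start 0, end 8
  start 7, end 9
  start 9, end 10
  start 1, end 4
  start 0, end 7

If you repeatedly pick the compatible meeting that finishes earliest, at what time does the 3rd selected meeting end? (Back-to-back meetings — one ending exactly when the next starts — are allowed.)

Sort by end time and greedily take each interval whose start is ≥ the last chosen end.
By end time: (1,4), (0,7), (0,8), (7,9), (9,10).
Pick (1,4); next start ≥ 4 → (7,9); next start ≥ 9 → (9,10).
Selected: (1,4) (7,9) (9,10)

10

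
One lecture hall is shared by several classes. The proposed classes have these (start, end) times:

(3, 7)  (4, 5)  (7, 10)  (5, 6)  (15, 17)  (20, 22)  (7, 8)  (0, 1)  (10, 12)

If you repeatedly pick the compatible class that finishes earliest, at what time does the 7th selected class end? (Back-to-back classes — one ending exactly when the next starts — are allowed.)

22

Greedy by earliest finish: after sorting by end time, pick each interval compatible with the last pick.
By end time: (0,1), (4,5), (5,6), (3,7), (7,8), (7,10), (10,12), (15,17), (20,22).
Pick (0,1); next start ≥ 1 → (4,5); next start ≥ 5 → (5,6); next start ≥ 6 → (7,8); next start ≥ 8 → (10,12); next start ≥ 12 → (15,17); next start ≥ 17 → (20,22).
Selected: (0,1) (4,5) (5,6) (7,8) (10,12) (15,17) (20,22)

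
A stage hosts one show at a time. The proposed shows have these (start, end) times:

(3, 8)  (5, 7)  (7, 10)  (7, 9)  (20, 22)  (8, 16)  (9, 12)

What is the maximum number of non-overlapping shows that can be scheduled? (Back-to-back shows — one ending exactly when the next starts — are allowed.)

4

Sorted by end: (5,7)  (3,8)  (7,9)  (7,10)  (9,12)  (8,16)  (20,22)
take (5,7); take (7,9); take (9,12); skip (8,16); take (20,22).
Selected 4 shows.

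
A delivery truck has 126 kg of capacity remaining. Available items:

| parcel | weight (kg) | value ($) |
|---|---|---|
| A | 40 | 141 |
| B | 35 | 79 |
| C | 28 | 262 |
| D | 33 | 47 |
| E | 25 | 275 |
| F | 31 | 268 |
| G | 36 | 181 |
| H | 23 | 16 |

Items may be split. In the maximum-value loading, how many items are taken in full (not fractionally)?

Ratios (sorted): E 11.00, C 9.36, F 8.65, G 5.03, A 3.52, B 2.26, D 1.42, H 0.70
take E (25 @ 275); take C (28 @ 262); take F (31 @ 268); take G (36 @ 181); take 6/40 of A → 21.15. Capacity used 126/126.
4 item(s) taken whole; one partial (take 6/40 of A).

4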